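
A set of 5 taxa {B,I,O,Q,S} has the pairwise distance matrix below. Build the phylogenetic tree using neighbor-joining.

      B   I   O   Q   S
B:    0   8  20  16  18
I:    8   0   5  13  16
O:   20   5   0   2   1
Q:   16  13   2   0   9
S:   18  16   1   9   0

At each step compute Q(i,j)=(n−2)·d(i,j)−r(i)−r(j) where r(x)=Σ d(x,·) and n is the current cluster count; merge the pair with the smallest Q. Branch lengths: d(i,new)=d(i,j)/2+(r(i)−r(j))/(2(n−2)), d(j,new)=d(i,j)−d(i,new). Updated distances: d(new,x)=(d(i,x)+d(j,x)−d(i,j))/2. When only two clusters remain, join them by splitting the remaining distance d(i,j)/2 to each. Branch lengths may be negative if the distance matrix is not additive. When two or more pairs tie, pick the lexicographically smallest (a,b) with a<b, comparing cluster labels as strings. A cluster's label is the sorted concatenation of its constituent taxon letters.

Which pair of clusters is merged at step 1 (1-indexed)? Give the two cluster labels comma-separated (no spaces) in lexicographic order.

iteration 1: select B,I (d=8, Q=-80); attach at lengths (22/3, 2/3); label the merged cluster BI
  updated: d(BI,O)=17/2, d(BI,Q)=21/2, d(BI,S)=13
iteration 2: select BI,Q (d=21/2, Q=-65/2); attach at lengths (63/8, 21/8); label the merged cluster BIQ
  updated: d(BIQ,O)=0, d(BIQ,S)=23/4
iteration 3: select BIQ,O (d=0, Q=-27/4); attach at lengths (19/8, -19/8); label the merged cluster BIOQ
  updated: d(BIOQ,S)=27/8
iteration 4: select BIOQ,S (d=27/8); attach at lengths (27/16, 27/16); label the merged cluster BIOQS
final tree: ((((B:22/3,I:2/3):63/8,Q:21/8):19/8,O:-19/8):27/16,S:27/16)
total length: 175/8

B,I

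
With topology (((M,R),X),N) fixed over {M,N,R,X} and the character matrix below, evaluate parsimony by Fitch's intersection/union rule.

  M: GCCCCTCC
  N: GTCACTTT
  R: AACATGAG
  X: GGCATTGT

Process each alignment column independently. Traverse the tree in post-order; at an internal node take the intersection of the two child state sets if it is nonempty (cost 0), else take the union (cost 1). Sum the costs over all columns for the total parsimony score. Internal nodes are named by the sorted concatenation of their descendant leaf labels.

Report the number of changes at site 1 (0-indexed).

3

site 0, node MR: M={G} ∪ R={A} → {A,G} (+1)
site 0, node MRX: MR={A,G} ∩ X={G} → {G} (+0)
site 0, node MNRX: MRX={G} ∩ N={G} → {G} (+0)
site 1, node MR: M={C} ∪ R={A} → {A,C} (+1)
site 1, node MRX: MR={A,C} ∪ X={G} → {A,C,G} (+1)
site 1, node MNRX: MRX={A,C,G} ∪ N={T} → {A,C,G,T} (+1)
site 2, node MR: M={C} ∩ R={C} → {C} (+0)
site 2, node MRX: MR={C} ∩ X={C} → {C} (+0)
site 2, node MNRX: MRX={C} ∩ N={C} → {C} (+0)
site 3, node MR: M={C} ∪ R={A} → {A,C} (+1)
site 3, node MRX: MR={A,C} ∩ X={A} → {A} (+0)
site 3, node MNRX: MRX={A} ∩ N={A} → {A} (+0)
site 4, node MR: M={C} ∪ R={T} → {C,T} (+1)
site 4, node MRX: MR={C,T} ∩ X={T} → {T} (+0)
site 4, node MNRX: MRX={T} ∪ N={C} → {C,T} (+1)
site 5, node MR: M={T} ∪ R={G} → {G,T} (+1)
site 5, node MRX: MR={G,T} ∩ X={T} → {T} (+0)
site 5, node MNRX: MRX={T} ∩ N={T} → {T} (+0)
site 6, node MR: M={C} ∪ R={A} → {A,C} (+1)
site 6, node MRX: MR={A,C} ∪ X={G} → {A,C,G} (+1)
site 6, node MNRX: MRX={A,C,G} ∪ N={T} → {A,C,G,T} (+1)
site 7, node MR: M={C} ∪ R={G} → {C,G} (+1)
site 7, node MRX: MR={C,G} ∪ X={T} → {C,G,T} (+1)
site 7, node MNRX: MRX={C,G,T} ∩ N={T} → {T} (+0)
per-site changes: [1, 3, 0, 1, 2, 1, 3, 2]; total = 13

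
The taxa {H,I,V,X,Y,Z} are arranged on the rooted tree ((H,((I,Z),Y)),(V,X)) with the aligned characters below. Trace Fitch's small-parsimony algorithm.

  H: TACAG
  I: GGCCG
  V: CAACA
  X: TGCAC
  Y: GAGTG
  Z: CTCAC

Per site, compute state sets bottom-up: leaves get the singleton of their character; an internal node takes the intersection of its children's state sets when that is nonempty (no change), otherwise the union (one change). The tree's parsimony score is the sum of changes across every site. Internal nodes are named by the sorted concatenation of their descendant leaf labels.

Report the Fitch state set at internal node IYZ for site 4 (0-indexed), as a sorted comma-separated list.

IZ@0: {G} ∪ {C} = {C,G} (union, +1)
IYZ@0: {C,G} ∩ {G} = {G} (intersection, +0)
HIYZ@0: {T} ∪ {G} = {G,T} (union, +1)
VX@0: {C} ∪ {T} = {C,T} (union, +1)
HIVXYZ@0: {G,T} ∩ {C,T} = {T} (intersection, +0)
IZ@1: {G} ∪ {T} = {G,T} (union, +1)
IYZ@1: {G,T} ∪ {A} = {A,G,T} (union, +1)
HIYZ@1: {A} ∩ {A,G,T} = {A} (intersection, +0)
VX@1: {A} ∪ {G} = {A,G} (union, +1)
HIVXYZ@1: {A} ∩ {A,G} = {A} (intersection, +0)
IZ@2: {C} ∩ {C} = {C} (intersection, +0)
IYZ@2: {C} ∪ {G} = {C,G} (union, +1)
HIYZ@2: {C} ∩ {C,G} = {C} (intersection, +0)
VX@2: {A} ∪ {C} = {A,C} (union, +1)
HIVXYZ@2: {C} ∩ {A,C} = {C} (intersection, +0)
IZ@3: {C} ∪ {A} = {A,C} (union, +1)
IYZ@3: {A,C} ∪ {T} = {A,C,T} (union, +1)
HIYZ@3: {A} ∩ {A,C,T} = {A} (intersection, +0)
VX@3: {C} ∪ {A} = {A,C} (union, +1)
HIVXYZ@3: {A} ∩ {A,C} = {A} (intersection, +0)
IZ@4: {G} ∪ {C} = {C,G} (union, +1)
IYZ@4: {C,G} ∩ {G} = {G} (intersection, +0)
HIYZ@4: {G} ∩ {G} = {G} (intersection, +0)
VX@4: {A} ∪ {C} = {A,C} (union, +1)
HIVXYZ@4: {G} ∪ {A,C} = {A,C,G} (union, +1)
per-site changes: [3, 3, 2, 3, 3]; total = 14

G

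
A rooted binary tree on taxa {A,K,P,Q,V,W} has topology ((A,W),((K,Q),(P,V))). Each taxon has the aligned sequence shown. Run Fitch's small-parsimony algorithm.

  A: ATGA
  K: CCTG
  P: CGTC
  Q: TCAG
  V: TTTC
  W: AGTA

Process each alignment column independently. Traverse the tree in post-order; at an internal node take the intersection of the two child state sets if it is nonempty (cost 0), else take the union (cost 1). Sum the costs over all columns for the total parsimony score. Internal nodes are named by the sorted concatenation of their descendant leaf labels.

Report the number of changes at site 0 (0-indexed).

3

[col 0] AW: children A:{A}, W:{A} ∩→ {A}; cost 0
[col 0] KQ: children K:{C}, Q:{T} ∪→ {C,T}; cost 1
[col 0] PV: children P:{C}, V:{T} ∪→ {C,T}; cost 1
[col 0] KPQV: children KQ:{C,T}, PV:{C,T} ∩→ {C,T}; cost 0
[col 0] AKPQVW: children AW:{A}, KPQV:{C,T} ∪→ {A,C,T}; cost 1
[col 1] AW: children A:{T}, W:{G} ∪→ {G,T}; cost 1
[col 1] KQ: children K:{C}, Q:{C} ∩→ {C}; cost 0
[col 1] PV: children P:{G}, V:{T} ∪→ {G,T}; cost 1
[col 1] KPQV: children KQ:{C}, PV:{G,T} ∪→ {C,G,T}; cost 1
[col 1] AKPQVW: children AW:{G,T}, KPQV:{C,G,T} ∩→ {G,T}; cost 0
[col 2] AW: children A:{G}, W:{T} ∪→ {G,T}; cost 1
[col 2] KQ: children K:{T}, Q:{A} ∪→ {A,T}; cost 1
[col 2] PV: children P:{T}, V:{T} ∩→ {T}; cost 0
[col 2] KPQV: children KQ:{A,T}, PV:{T} ∩→ {T}; cost 0
[col 2] AKPQVW: children AW:{G,T}, KPQV:{T} ∩→ {T}; cost 0
[col 3] AW: children A:{A}, W:{A} ∩→ {A}; cost 0
[col 3] KQ: children K:{G}, Q:{G} ∩→ {G}; cost 0
[col 3] PV: children P:{C}, V:{C} ∩→ {C}; cost 0
[col 3] KPQV: children KQ:{G}, PV:{C} ∪→ {C,G}; cost 1
[col 3] AKPQVW: children AW:{A}, KPQV:{C,G} ∪→ {A,C,G}; cost 1
per-site changes: [3, 3, 2, 2]; total = 10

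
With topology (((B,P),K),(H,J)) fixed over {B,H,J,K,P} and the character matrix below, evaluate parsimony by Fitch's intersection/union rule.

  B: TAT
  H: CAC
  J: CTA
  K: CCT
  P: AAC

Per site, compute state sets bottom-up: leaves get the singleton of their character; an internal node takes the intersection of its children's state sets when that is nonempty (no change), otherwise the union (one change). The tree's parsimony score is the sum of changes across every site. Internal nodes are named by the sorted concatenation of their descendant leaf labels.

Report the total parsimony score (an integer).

BP@0: {T} ∪ {A} = {A,T} (union, +1)
BKP@0: {A,T} ∪ {C} = {A,C,T} (union, +1)
HJ@0: {C} ∩ {C} = {C} (intersection, +0)
BHJKP@0: {A,C,T} ∩ {C} = {C} (intersection, +0)
BP@1: {A} ∩ {A} = {A} (intersection, +0)
BKP@1: {A} ∪ {C} = {A,C} (union, +1)
HJ@1: {A} ∪ {T} = {A,T} (union, +1)
BHJKP@1: {A,C} ∩ {A,T} = {A} (intersection, +0)
BP@2: {T} ∪ {C} = {C,T} (union, +1)
BKP@2: {C,T} ∩ {T} = {T} (intersection, +0)
HJ@2: {C} ∪ {A} = {A,C} (union, +1)
BHJKP@2: {T} ∪ {A,C} = {A,C,T} (union, +1)
per-site changes: [2, 2, 3]; total = 7

7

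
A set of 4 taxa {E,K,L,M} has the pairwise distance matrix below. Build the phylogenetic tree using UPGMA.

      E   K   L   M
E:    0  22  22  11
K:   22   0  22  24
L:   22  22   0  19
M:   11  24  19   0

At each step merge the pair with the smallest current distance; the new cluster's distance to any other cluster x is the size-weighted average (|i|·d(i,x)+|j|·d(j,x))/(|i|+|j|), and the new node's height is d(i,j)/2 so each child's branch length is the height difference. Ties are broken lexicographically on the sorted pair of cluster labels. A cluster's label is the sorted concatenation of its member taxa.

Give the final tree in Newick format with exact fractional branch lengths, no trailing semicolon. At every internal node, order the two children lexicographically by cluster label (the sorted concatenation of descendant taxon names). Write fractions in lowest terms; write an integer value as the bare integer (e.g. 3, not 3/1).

(((E:11/2,M:11/2):19/4,L:41/4):13/12,K:34/3)

1. join E+M (d=11) ⇒ EM; edges |E|=11/2, |M|=11/2
  updated: d(EM,K)=23, d(EM,L)=41/2
2. join EM+L (d=41/2) ⇒ ELM; edges |EM|=19/4, |L|=41/4
  updated: d(ELM,K)=68/3
3. join ELM+K (d=68/3) ⇒ EKLM; edges |ELM|=13/12, |K|=34/3
final tree: (((E:11/2,M:11/2):19/4,L:41/4):13/12,K:34/3)
total length: 461/12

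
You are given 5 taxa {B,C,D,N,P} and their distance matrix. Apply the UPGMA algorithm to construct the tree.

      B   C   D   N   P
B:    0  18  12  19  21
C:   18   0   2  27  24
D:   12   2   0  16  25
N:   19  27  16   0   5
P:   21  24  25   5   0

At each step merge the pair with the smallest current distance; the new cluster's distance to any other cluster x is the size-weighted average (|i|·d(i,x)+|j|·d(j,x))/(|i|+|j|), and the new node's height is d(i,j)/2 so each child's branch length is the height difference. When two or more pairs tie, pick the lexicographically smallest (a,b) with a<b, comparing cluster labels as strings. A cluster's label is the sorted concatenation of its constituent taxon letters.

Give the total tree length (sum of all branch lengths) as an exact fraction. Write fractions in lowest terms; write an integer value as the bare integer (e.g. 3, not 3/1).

step 1: merge (C,D) at d=2; branch lengths C→1, D→1; new cluster CD
  updated: d(B,CD)=15, d(CD,N)=43/2, d(CD,P)=49/2
step 2: merge (N,P) at d=5; branch lengths N→5/2, P→5/2; new cluster NP
  updated: d(B,NP)=20, d(CD,NP)=23
step 3: merge (B,CD) at d=15; branch lengths B→15/2, CD→13/2; new cluster BCD
  updated: d(BCD,NP)=22
step 4: merge (BCD,NP) at d=22; branch lengths BCD→7/2, NP→17/2; new cluster BCDNP
final tree: ((B:15/2,(C:1,D:1):13/2):7/2,(N:5/2,P:5/2):17/2)
total length: 33

33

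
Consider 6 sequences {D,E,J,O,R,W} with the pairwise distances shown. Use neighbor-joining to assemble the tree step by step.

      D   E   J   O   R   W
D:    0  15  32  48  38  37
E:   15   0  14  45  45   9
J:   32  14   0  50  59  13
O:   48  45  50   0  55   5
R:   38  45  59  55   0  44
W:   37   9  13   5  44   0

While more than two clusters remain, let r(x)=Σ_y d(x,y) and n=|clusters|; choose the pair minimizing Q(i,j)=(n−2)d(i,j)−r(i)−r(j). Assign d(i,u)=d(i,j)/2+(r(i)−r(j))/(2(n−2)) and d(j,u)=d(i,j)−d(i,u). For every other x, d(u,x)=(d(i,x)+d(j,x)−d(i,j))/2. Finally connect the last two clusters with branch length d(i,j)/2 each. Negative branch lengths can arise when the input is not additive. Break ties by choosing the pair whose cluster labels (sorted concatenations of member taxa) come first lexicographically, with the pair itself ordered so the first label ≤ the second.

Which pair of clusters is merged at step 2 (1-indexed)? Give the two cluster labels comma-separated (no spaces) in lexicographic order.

1. join O+W (d=5, Q=-291) ⇒ OW; edges |O|=115/8, |W|=-75/8
  updated: d(D,OW)=40, d(E,OW)=49/2, d(J,OW)=29, d(OW,R)=47
2. join D+R (d=38, Q=-200) ⇒ DR; edges |D|=25/3, |R|=89/3
  updated: d(DR,E)=11, d(DR,J)=53/2, d(DR,OW)=49/2
3. join DR+OW (d=49/2, Q=-91) ⇒ DORW; edges |DR|=33/4, |OW|=65/4
  updated: d(DORW,E)=11/2, d(DORW,J)=31/2
4. join DORW+E (d=11/2, Q=-35) ⇒ DEORW; edges |DORW|=7/2, |E|=2
  updated: d(DEORW,J)=12
5. join DEORW+J (d=12) ⇒ DEJORW; edges |DEORW|=6, |J|=6
final tree: ((((D:25/3,R:89/3):33/4,(O:115/8,W:-75/8):65/4):7/2,E:2):6,J:6)
total length: 85

D,R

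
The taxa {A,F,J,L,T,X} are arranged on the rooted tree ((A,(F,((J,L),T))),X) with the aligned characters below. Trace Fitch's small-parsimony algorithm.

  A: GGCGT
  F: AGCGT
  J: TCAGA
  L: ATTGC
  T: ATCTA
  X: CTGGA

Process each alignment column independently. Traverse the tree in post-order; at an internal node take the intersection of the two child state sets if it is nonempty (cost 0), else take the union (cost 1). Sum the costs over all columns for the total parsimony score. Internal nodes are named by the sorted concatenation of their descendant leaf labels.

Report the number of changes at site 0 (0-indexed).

3

site 0, node JL: J={T} ∪ L={A} → {A,T} (+1)
site 0, node JLT: JL={A,T} ∩ T={A} → {A} (+0)
site 0, node FJLT: F={A} ∩ JLT={A} → {A} (+0)
site 0, node AFJLT: A={G} ∪ FJLT={A} → {A,G} (+1)
site 0, node AFJLTX: AFJLT={A,G} ∪ X={C} → {A,C,G} (+1)
site 1, node JL: J={C} ∪ L={T} → {C,T} (+1)
site 1, node JLT: JL={C,T} ∩ T={T} → {T} (+0)
site 1, node FJLT: F={G} ∪ JLT={T} → {G,T} (+1)
site 1, node AFJLT: A={G} ∩ FJLT={G,T} → {G} (+0)
site 1, node AFJLTX: AFJLT={G} ∪ X={T} → {G,T} (+1)
site 2, node JL: J={A} ∪ L={T} → {A,T} (+1)
site 2, node JLT: JL={A,T} ∪ T={C} → {A,C,T} (+1)
site 2, node FJLT: F={C} ∩ JLT={A,C,T} → {C} (+0)
site 2, node AFJLT: A={C} ∩ FJLT={C} → {C} (+0)
site 2, node AFJLTX: AFJLT={C} ∪ X={G} → {C,G} (+1)
site 3, node JL: J={G} ∩ L={G} → {G} (+0)
site 3, node JLT: JL={G} ∪ T={T} → {G,T} (+1)
site 3, node FJLT: F={G} ∩ JLT={G,T} → {G} (+0)
site 3, node AFJLT: A={G} ∩ FJLT={G} → {G} (+0)
site 3, node AFJLTX: AFJLT={G} ∩ X={G} → {G} (+0)
site 4, node JL: J={A} ∪ L={C} → {A,C} (+1)
site 4, node JLT: JL={A,C} ∩ T={A} → {A} (+0)
site 4, node FJLT: F={T} ∪ JLT={A} → {A,T} (+1)
site 4, node AFJLT: A={T} ∩ FJLT={A,T} → {T} (+0)
site 4, node AFJLTX: AFJLT={T} ∪ X={A} → {A,T} (+1)
per-site changes: [3, 3, 3, 1, 3]; total = 13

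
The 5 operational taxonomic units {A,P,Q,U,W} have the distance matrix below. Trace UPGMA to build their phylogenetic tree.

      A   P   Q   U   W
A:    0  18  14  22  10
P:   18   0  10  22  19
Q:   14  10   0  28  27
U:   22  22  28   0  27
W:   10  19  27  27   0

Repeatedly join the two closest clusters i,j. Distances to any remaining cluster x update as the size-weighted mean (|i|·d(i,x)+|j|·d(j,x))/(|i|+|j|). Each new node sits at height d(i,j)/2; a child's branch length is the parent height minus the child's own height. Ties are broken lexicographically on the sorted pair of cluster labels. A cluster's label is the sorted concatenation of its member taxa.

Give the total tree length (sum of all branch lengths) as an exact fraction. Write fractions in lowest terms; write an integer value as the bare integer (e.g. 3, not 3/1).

step 1: merge (A,W) at d=10; branch lengths A→5, W→5; new cluster AW
  updated: d(AW,P)=37/2, d(AW,Q)=41/2, d(AW,U)=49/2
step 2: merge (P,Q) at d=10; branch lengths P→5, Q→5; new cluster PQ
  updated: d(AW,PQ)=39/2, d(PQ,U)=25
step 3: merge (AW,PQ) at d=39/2; branch lengths AW→19/4, PQ→19/4; new cluster APQW
  updated: d(APQW,U)=99/4
step 4: merge (APQW,U) at d=99/4; branch lengths APQW→21/8, U→99/8; new cluster APQUW
final tree: (((A:5,W:5):19/4,(P:5,Q:5):19/4):21/8,U:99/8)
total length: 89/2

89/2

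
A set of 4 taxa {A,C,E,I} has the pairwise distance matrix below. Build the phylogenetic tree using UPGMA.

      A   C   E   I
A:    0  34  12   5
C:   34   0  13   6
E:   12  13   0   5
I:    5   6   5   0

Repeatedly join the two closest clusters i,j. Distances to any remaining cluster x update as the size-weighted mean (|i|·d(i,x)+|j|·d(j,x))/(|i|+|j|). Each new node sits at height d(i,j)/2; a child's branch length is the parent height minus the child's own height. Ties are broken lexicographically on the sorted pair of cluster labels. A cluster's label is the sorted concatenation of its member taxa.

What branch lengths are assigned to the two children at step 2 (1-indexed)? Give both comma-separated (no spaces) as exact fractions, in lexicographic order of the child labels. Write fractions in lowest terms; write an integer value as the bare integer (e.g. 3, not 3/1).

7/4,17/4

iteration 1: select A,I (d=5); attach at lengths (5/2, 5/2); label the merged cluster AI
  updated: d(AI,C)=20, d(AI,E)=17/2
iteration 2: select AI,E (d=17/2); attach at lengths (7/4, 17/4); label the merged cluster AEI
  updated: d(AEI,C)=53/3
iteration 3: select AEI,C (d=53/3); attach at lengths (55/12, 53/6); label the merged cluster ACEI
final tree: (((A:5/2,I:5/2):7/4,E:17/4):55/12,C:53/6)
total length: 293/12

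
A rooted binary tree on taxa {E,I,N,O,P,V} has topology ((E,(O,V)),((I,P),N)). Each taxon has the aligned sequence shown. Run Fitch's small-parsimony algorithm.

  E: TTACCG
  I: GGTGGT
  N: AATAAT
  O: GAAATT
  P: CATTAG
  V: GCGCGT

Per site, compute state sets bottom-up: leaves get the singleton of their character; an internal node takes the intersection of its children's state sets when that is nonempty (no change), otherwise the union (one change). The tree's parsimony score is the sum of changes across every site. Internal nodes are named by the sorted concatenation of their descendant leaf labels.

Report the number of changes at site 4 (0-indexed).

4

OV@0: {G} ∩ {G} = {G} (intersection, +0)
EOV@0: {T} ∪ {G} = {G,T} (union, +1)
IP@0: {G} ∪ {C} = {C,G} (union, +1)
INP@0: {C,G} ∪ {A} = {A,C,G} (union, +1)
EINOPV@0: {G,T} ∩ {A,C,G} = {G} (intersection, +0)
OV@1: {A} ∪ {C} = {A,C} (union, +1)
EOV@1: {T} ∪ {A,C} = {A,C,T} (union, +1)
IP@1: {G} ∪ {A} = {A,G} (union, +1)
INP@1: {A,G} ∩ {A} = {A} (intersection, +0)
EINOPV@1: {A,C,T} ∩ {A} = {A} (intersection, +0)
OV@2: {A} ∪ {G} = {A,G} (union, +1)
EOV@2: {A} ∩ {A,G} = {A} (intersection, +0)
IP@2: {T} ∩ {T} = {T} (intersection, +0)
INP@2: {T} ∩ {T} = {T} (intersection, +0)
EINOPV@2: {A} ∪ {T} = {A,T} (union, +1)
OV@3: {A} ∪ {C} = {A,C} (union, +1)
EOV@3: {C} ∩ {A,C} = {C} (intersection, +0)
IP@3: {G} ∪ {T} = {G,T} (union, +1)
INP@3: {G,T} ∪ {A} = {A,G,T} (union, +1)
EINOPV@3: {C} ∪ {A,G,T} = {A,C,G,T} (union, +1)
OV@4: {T} ∪ {G} = {G,T} (union, +1)
EOV@4: {C} ∪ {G,T} = {C,G,T} (union, +1)
IP@4: {G} ∪ {A} = {A,G} (union, +1)
INP@4: {A,G} ∩ {A} = {A} (intersection, +0)
EINOPV@4: {C,G,T} ∪ {A} = {A,C,G,T} (union, +1)
OV@5: {T} ∩ {T} = {T} (intersection, +0)
EOV@5: {G} ∪ {T} = {G,T} (union, +1)
IP@5: {T} ∪ {G} = {G,T} (union, +1)
INP@5: {G,T} ∩ {T} = {T} (intersection, +0)
EINOPV@5: {G,T} ∩ {T} = {T} (intersection, +0)
per-site changes: [3, 3, 2, 4, 4, 2]; total = 18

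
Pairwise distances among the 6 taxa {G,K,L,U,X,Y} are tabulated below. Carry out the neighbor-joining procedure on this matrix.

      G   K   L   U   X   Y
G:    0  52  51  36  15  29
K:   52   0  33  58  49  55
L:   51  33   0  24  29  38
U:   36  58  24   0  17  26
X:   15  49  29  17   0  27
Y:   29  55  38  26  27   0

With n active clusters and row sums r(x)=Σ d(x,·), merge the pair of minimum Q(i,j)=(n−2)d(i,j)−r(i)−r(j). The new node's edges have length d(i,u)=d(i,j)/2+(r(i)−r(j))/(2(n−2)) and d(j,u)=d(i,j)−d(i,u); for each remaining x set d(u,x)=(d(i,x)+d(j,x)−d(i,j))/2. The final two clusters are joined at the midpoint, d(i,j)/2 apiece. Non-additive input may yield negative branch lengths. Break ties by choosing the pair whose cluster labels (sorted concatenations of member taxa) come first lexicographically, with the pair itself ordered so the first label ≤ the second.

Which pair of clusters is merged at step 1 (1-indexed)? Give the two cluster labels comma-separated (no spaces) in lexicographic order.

1. join K+L (d=33, Q=-290) ⇒ KL; edges |K|=51/2, |L|=15/2
  updated: d(G,KL)=35, d(KL,U)=49/2, d(KL,X)=45/2, d(KL,Y)=30
2. join G+X (d=15, Q=-303/2) ⇒ GX; edges |G|=157/12, |X|=23/12
  updated: d(GX,KL)=85/4, d(GX,U)=19, d(GX,Y)=41/2
3. join GX+Y (d=41/2, Q=-385/4) ⇒ GXY; edges |GX|=101/16, |Y|=227/16
  updated: d(GXY,KL)=123/8, d(GXY,U)=49/4
4. join GXY+KL (d=123/8, Q=-417/8) ⇒ GKLXY; edges |GXY|=25/16, |KL|=221/16
  updated: d(GKLXY,U)=171/16
5. join GKLXY+U (d=171/16) ⇒ GKLUXY; edges |GKLXY|=171/32, |U|=171/32
final tree: ((((G:157/12,X:23/12):101/16,Y:227/16):25/16,(K:51/2,L:15/2):221/16):171/32,U:171/32)
total length: 1513/16

K,L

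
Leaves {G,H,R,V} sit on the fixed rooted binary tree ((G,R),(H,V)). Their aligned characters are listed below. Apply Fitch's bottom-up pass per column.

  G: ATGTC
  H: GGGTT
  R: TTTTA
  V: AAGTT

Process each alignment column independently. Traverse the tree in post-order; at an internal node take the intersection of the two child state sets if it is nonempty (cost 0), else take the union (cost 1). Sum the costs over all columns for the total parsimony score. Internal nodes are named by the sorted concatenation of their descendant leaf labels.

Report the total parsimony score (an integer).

site 0, node GR: G={A} ∪ R={T} → {A,T} (+1)
site 0, node HV: H={G} ∪ V={A} → {A,G} (+1)
site 0, node GHRV: GR={A,T} ∩ HV={A,G} → {A} (+0)
site 1, node GR: G={T} ∩ R={T} → {T} (+0)
site 1, node HV: H={G} ∪ V={A} → {A,G} (+1)
site 1, node GHRV: GR={T} ∪ HV={A,G} → {A,G,T} (+1)
site 2, node GR: G={G} ∪ R={T} → {G,T} (+1)
site 2, node HV: H={G} ∩ V={G} → {G} (+0)
site 2, node GHRV: GR={G,T} ∩ HV={G} → {G} (+0)
site 3, node GR: G={T} ∩ R={T} → {T} (+0)
site 3, node HV: H={T} ∩ V={T} → {T} (+0)
site 3, node GHRV: GR={T} ∩ HV={T} → {T} (+0)
site 4, node GR: G={C} ∪ R={A} → {A,C} (+1)
site 4, node HV: H={T} ∩ V={T} → {T} (+0)
site 4, node GHRV: GR={A,C} ∪ HV={T} → {A,C,T} (+1)
per-site changes: [2, 2, 1, 0, 2]; total = 7

7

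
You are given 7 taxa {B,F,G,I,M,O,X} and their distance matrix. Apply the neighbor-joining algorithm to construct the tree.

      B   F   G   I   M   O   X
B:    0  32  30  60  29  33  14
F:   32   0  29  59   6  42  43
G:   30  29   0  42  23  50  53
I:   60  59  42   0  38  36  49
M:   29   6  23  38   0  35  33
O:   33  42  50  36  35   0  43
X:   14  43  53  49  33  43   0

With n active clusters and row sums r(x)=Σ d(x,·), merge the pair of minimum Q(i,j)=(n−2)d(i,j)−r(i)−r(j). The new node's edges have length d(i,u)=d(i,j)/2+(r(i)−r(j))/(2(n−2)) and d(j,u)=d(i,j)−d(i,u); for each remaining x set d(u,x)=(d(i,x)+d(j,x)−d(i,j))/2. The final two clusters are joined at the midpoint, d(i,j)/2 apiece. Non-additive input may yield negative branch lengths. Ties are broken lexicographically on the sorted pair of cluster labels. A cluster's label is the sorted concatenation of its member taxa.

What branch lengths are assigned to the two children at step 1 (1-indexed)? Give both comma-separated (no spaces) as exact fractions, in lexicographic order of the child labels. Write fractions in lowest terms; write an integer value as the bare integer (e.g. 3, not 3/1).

33/10,107/10

iteration 1: select B,X (d=14, Q=-363); attach at lengths (33/10, 107/10); label the merged cluster BX
  updated: d(BX,F)=61/2, d(BX,G)=69/2, d(BX,I)=95/2, d(BX,M)=24, d(BX,O)=31
iteration 2: select I,O (d=36, Q=-545/2); attach at lengths (345/16, 231/16); label the merged cluster IO
  updated: d(BX,IO)=85/4, d(F,IO)=65/2, d(G,IO)=28, d(IO,M)=37/2
iteration 3: select F,M (d=6, Q=-303/2); attach at lengths (89/12, -17/12); label the merged cluster FM
  updated: d(BX,FM)=97/4, d(FM,G)=23, d(FM,IO)=45/2
iteration 4: select BX,IO (d=85/4, Q=-437/4); attach at lengths (203/16, 137/16); label the merged cluster BIOX
  updated: d(BIOX,FM)=51/4, d(BIOX,G)=165/8
iteration 5: select BIOX,FM (d=51/4, Q=-451/8); attach at lengths (83/16, 121/16); label the merged cluster BFIMOX
  updated: d(BFIMOX,G)=247/16
iteration 6: select BFIMOX,G (d=247/16); attach at lengths (247/32, 247/32); label the merged cluster BFGIMOX
final tree: ((((B:33/10,X:107/10):203/16,(I:345/16,O:231/16):137/16):83/16,(F:89/12,M:-17/12):121/16):247/32,G:247/32)
total length: 1687/16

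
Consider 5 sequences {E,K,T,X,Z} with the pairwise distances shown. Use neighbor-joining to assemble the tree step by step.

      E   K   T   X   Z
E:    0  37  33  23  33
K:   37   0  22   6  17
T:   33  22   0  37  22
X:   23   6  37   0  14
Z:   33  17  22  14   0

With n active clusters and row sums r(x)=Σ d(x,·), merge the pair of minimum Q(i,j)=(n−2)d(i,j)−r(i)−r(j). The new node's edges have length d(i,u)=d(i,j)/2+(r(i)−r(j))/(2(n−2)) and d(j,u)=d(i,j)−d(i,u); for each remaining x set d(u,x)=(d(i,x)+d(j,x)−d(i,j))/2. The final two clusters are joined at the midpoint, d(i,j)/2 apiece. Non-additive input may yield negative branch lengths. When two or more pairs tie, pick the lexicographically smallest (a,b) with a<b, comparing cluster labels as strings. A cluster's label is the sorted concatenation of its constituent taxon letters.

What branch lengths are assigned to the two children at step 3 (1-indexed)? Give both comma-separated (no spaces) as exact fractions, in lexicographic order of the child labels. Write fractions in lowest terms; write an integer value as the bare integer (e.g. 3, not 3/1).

1. join K+X (d=6, Q=-144) ⇒ KX; edges |K|=10/3, |X|=8/3
  updated: d(E,KX)=27, d(KX,T)=53/2, d(KX,Z)=25/2
2. join E+T (d=33, Q=-217/2) ⇒ ET; edges |E|=155/8, |T|=109/8
  updated: d(ET,KX)=41/4, d(ET,Z)=11
3. join ET+KX (d=41/4, Q=-135/4) ⇒ EKTX; edges |ET|=35/8, |KX|=47/8
  updated: d(EKTX,Z)=53/8
4. join EKTX+Z (d=53/8) ⇒ EKTXZ; edges |EKTX|=53/16, |Z|=53/16
final tree: (((E:155/8,T:109/8):35/8,(K:10/3,X:8/3):47/8):53/16,Z:53/16)
total length: 447/8

35/8,47/8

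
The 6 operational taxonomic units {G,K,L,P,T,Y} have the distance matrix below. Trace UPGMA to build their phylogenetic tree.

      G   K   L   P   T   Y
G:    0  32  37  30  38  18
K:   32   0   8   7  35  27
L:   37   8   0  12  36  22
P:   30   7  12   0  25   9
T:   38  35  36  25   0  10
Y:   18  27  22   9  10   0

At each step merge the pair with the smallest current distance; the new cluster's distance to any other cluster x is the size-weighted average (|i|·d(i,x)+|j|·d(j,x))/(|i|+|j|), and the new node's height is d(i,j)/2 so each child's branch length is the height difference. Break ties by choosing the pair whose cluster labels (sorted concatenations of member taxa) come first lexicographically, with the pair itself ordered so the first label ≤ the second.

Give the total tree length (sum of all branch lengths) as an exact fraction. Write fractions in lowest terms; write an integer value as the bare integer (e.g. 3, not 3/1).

step 1: merge (K,P) at d=7; branch lengths K→7/2, P→7/2; new cluster KP
  updated: d(G,KP)=31, d(KP,L)=10, d(KP,T)=30, d(KP,Y)=18
step 2: merge (KP,L) at d=10; branch lengths KP→3/2, L→5; new cluster KLP
  updated: d(G,KLP)=33, d(KLP,T)=32, d(KLP,Y)=58/3
step 3: merge (T,Y) at d=10; branch lengths T→5, Y→5; new cluster TY
  updated: d(G,TY)=28, d(KLP,TY)=77/3
step 4: merge (KLP,TY) at d=77/3; branch lengths KLP→47/6, TY→47/6; new cluster KLPTY
  updated: d(G,KLPTY)=31
step 5: merge (G,KLPTY) at d=31; branch lengths G→31/2, KLPTY→8/3; new cluster GKLPTY
final tree: (G:31/2,(((K:7/2,P:7/2):3/2,L:5):47/6,(T:5,Y:5):47/6):8/3)
total length: 172/3

172/3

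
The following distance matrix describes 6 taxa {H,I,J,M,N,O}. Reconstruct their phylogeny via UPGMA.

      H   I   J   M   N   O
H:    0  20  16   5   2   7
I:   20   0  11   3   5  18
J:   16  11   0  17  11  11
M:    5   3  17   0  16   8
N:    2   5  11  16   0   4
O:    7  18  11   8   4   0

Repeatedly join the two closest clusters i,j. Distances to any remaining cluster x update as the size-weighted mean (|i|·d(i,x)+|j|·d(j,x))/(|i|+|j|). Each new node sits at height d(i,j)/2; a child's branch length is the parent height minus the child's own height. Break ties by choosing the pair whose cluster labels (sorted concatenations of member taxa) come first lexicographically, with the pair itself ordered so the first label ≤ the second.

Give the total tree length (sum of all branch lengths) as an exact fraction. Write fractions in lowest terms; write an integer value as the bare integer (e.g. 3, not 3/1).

489/20

1. join H+N (d=2) ⇒ HN; edges |H|=1, |N|=1
  updated: d(HN,I)=25/2, d(HN,J)=27/2, d(HN,M)=21/2, d(HN,O)=11/2
2. join I+M (d=3) ⇒ IM; edges |I|=3/2, |M|=3/2
  updated: d(HN,IM)=23/2, d(IM,J)=14, d(IM,O)=13
3. join HN+O (d=11/2) ⇒ HNO; edges |HN|=7/4, |O|=11/4
  updated: d(HNO,IM)=12, d(HNO,J)=38/3
4. join HNO+IM (d=12) ⇒ HIMNO; edges |HNO|=13/4, |IM|=9/2
  updated: d(HIMNO,J)=66/5
5. join HIMNO+J (d=66/5) ⇒ HIJMNO; edges |HIMNO|=3/5, |J|=33/5
final tree: ((((H:1,N:1):7/4,O:11/4):13/4,(I:3/2,M:3/2):9/2):3/5,J:33/5)
total length: 489/20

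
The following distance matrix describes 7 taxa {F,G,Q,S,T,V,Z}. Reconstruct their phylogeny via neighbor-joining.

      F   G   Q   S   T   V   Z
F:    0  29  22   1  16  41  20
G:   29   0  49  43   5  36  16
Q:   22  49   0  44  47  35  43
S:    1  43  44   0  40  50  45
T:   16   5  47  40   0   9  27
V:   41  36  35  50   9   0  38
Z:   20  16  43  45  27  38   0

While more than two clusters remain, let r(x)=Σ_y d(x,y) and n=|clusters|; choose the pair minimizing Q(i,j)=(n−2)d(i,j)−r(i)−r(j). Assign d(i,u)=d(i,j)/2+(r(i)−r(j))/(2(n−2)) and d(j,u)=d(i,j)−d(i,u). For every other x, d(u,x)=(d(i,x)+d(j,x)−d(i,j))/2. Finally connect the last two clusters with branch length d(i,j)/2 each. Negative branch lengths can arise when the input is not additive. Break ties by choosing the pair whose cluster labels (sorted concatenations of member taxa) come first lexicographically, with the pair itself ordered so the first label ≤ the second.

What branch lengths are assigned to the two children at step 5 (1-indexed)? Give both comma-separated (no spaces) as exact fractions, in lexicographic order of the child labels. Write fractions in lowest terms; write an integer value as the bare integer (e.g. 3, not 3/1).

47/8,99/16

iteration 1: select F,S (d=1, Q=-347); attach at lengths (-89/10, 99/10); label the merged cluster FS
  updated: d(FS,G)=71/2, d(FS,Q)=65/2, d(FS,T)=55/2, d(FS,V)=45, d(FS,Z)=32
iteration 2: select FS,Q (d=65/2, Q=-249); attach at lengths (12, 41/2); label the merged cluster FQS
  updated: d(FQS,G)=26, d(FQS,T)=21, d(FQS,V)=95/4, d(FQS,Z)=85/4
iteration 3: select T,V (d=9, Q=-567/4); attach at lengths (-71/24, 287/24); label the merged cluster TV
  updated: d(FQS,TV)=143/8, d(G,TV)=16, d(TV,Z)=28
iteration 4: select FQS,TV (d=143/8, Q=-365/4); attach at lengths (39/4, 65/8); label the merged cluster FQSTV
  updated: d(FQSTV,G)=193/16, d(FQSTV,Z)=251/16
iteration 5: select FQSTV,G (d=193/16, Q=-175/4); attach at lengths (47/8, 99/16); label the merged cluster FGQSTV
  updated: d(FGQSTV,Z)=157/16
iteration 6: select FGQSTV,Z (d=157/16); attach at lengths (157/32, 157/32); label the merged cluster FGQSTVZ
final tree: (((((F:-89/10,S:99/10):12,Q:41/2):39/4,(T:-71/24,V:287/24):65/8):47/8,G:99/16):157/32,Z:157/32)
total length: 329/4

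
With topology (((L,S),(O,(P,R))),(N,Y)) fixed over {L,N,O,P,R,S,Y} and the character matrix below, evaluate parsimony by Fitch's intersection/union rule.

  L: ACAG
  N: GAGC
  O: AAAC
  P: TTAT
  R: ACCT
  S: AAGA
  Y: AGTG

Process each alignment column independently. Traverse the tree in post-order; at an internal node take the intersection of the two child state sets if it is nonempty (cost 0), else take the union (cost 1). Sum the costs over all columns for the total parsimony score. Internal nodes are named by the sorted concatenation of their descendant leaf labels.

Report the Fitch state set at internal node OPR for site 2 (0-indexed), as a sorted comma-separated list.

A

LS@0: {A} ∩ {A} = {A} (intersection, +0)
PR@0: {T} ∪ {A} = {A,T} (union, +1)
OPR@0: {A} ∩ {A,T} = {A} (intersection, +0)
LOPRS@0: {A} ∩ {A} = {A} (intersection, +0)
NY@0: {G} ∪ {A} = {A,G} (union, +1)
LNOPRSY@0: {A} ∩ {A,G} = {A} (intersection, +0)
LS@1: {C} ∪ {A} = {A,C} (union, +1)
PR@1: {T} ∪ {C} = {C,T} (union, +1)
OPR@1: {A} ∪ {C,T} = {A,C,T} (union, +1)
LOPRS@1: {A,C} ∩ {A,C,T} = {A,C} (intersection, +0)
NY@1: {A} ∪ {G} = {A,G} (union, +1)
LNOPRSY@1: {A,C} ∩ {A,G} = {A} (intersection, +0)
LS@2: {A} ∪ {G} = {A,G} (union, +1)
PR@2: {A} ∪ {C} = {A,C} (union, +1)
OPR@2: {A} ∩ {A,C} = {A} (intersection, +0)
LOPRS@2: {A,G} ∩ {A} = {A} (intersection, +0)
NY@2: {G} ∪ {T} = {G,T} (union, +1)
LNOPRSY@2: {A} ∪ {G,T} = {A,G,T} (union, +1)
LS@3: {G} ∪ {A} = {A,G} (union, +1)
PR@3: {T} ∩ {T} = {T} (intersection, +0)
OPR@3: {C} ∪ {T} = {C,T} (union, +1)
LOPRS@3: {A,G} ∪ {C,T} = {A,C,G,T} (union, +1)
NY@3: {C} ∪ {G} = {C,G} (union, +1)
LNOPRSY@3: {A,C,G,T} ∩ {C,G} = {C,G} (intersection, +0)
per-site changes: [2, 4, 4, 4]; total = 14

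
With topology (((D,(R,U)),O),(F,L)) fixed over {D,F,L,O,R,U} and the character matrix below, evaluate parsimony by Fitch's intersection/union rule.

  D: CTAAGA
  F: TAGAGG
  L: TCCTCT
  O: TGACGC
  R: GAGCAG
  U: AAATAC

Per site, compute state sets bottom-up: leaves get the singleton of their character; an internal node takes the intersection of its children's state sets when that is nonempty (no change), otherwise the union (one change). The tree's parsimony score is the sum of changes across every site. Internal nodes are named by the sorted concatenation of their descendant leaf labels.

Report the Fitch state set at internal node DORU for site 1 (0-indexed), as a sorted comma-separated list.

A,G,T

site 0, node RU: R={G} ∪ U={A} → {A,G} (+1)
site 0, node DRU: D={C} ∪ RU={A,G} → {A,C,G} (+1)
site 0, node DORU: DRU={A,C,G} ∪ O={T} → {A,C,G,T} (+1)
site 0, node FL: F={T} ∩ L={T} → {T} (+0)
site 0, node DFLORU: DORU={A,C,G,T} ∩ FL={T} → {T} (+0)
site 1, node RU: R={A} ∩ U={A} → {A} (+0)
site 1, node DRU: D={T} ∪ RU={A} → {A,T} (+1)
site 1, node DORU: DRU={A,T} ∪ O={G} → {A,G,T} (+1)
site 1, node FL: F={A} ∪ L={C} → {A,C} (+1)
site 1, node DFLORU: DORU={A,G,T} ∩ FL={A,C} → {A} (+0)
site 2, node RU: R={G} ∪ U={A} → {A,G} (+1)
site 2, node DRU: D={A} ∩ RU={A,G} → {A} (+0)
site 2, node DORU: DRU={A} ∩ O={A} → {A} (+0)
site 2, node FL: F={G} ∪ L={C} → {C,G} (+1)
site 2, node DFLORU: DORU={A} ∪ FL={C,G} → {A,C,G} (+1)
site 3, node RU: R={C} ∪ U={T} → {C,T} (+1)
site 3, node DRU: D={A} ∪ RU={C,T} → {A,C,T} (+1)
site 3, node DORU: DRU={A,C,T} ∩ O={C} → {C} (+0)
site 3, node FL: F={A} ∪ L={T} → {A,T} (+1)
site 3, node DFLORU: DORU={C} ∪ FL={A,T} → {A,C,T} (+1)
site 4, node RU: R={A} ∩ U={A} → {A} (+0)
site 4, node DRU: D={G} ∪ RU={A} → {A,G} (+1)
site 4, node DORU: DRU={A,G} ∩ O={G} → {G} (+0)
site 4, node FL: F={G} ∪ L={C} → {C,G} (+1)
site 4, node DFLORU: DORU={G} ∩ FL={C,G} → {G} (+0)
site 5, node RU: R={G} ∪ U={C} → {C,G} (+1)
site 5, node DRU: D={A} ∪ RU={C,G} → {A,C,G} (+1)
site 5, node DORU: DRU={A,C,G} ∩ O={C} → {C} (+0)
site 5, node FL: F={G} ∪ L={T} → {G,T} (+1)
site 5, node DFLORU: DORU={C} ∪ FL={G,T} → {C,G,T} (+1)
per-site changes: [3, 3, 3, 4, 2, 4]; total = 19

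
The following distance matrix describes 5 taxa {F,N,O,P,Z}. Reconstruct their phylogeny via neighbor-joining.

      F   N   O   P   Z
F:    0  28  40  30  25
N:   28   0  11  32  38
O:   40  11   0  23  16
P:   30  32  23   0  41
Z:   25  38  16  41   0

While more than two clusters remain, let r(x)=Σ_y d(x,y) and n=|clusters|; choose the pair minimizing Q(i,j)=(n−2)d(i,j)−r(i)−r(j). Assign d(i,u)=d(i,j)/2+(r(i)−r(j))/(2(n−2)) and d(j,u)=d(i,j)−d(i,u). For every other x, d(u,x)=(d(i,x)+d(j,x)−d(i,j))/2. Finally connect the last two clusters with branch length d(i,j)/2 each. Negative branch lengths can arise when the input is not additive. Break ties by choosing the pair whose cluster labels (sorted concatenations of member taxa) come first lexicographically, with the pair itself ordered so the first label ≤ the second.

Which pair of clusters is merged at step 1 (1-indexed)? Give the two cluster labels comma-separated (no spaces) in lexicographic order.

F,Z

1. join F+Z (d=25, Q=-168) ⇒ FZ; edges |F|=13, |Z|=12
  updated: d(FZ,N)=41/2, d(FZ,O)=31/2, d(FZ,P)=23
2. join FZ+P (d=23, Q=-91) ⇒ FPZ; edges |FZ|=27/4, |P|=65/4
  updated: d(FPZ,N)=59/4, d(FPZ,O)=31/4
3. join FPZ+N (d=59/4, Q=-67/2) ⇒ FNPZ; edges |FPZ|=23/4, |N|=9
  updated: d(FNPZ,O)=2
4. join FNPZ+O (d=2) ⇒ FNOPZ; edges |FNPZ|=1, |O|=1
final tree: ((((F:13,Z:12):27/4,P:65/4):23/4,N:9):1,O:1)
total length: 259/4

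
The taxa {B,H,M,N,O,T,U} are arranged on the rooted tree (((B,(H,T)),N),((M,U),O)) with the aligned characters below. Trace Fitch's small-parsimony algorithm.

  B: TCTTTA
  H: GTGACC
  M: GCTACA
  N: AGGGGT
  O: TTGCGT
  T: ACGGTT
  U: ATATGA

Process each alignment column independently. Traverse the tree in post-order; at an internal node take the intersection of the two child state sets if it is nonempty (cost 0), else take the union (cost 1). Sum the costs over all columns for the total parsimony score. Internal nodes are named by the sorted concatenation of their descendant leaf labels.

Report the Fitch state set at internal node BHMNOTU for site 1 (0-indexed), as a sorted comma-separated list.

[col 0] HT: children H:{G}, T:{A} ∪→ {A,G}; cost 1
[col 0] BHT: children B:{T}, HT:{A,G} ∪→ {A,G,T}; cost 1
[col 0] BHNT: children BHT:{A,G,T}, N:{A} ∩→ {A}; cost 0
[col 0] MU: children M:{G}, U:{A} ∪→ {A,G}; cost 1
[col 0] MOU: children MU:{A,G}, O:{T} ∪→ {A,G,T}; cost 1
[col 0] BHMNOTU: children BHNT:{A}, MOU:{A,G,T} ∩→ {A}; cost 0
[col 1] HT: children H:{T}, T:{C} ∪→ {C,T}; cost 1
[col 1] BHT: children B:{C}, HT:{C,T} ∩→ {C}; cost 0
[col 1] BHNT: children BHT:{C}, N:{G} ∪→ {C,G}; cost 1
[col 1] MU: children M:{C}, U:{T} ∪→ {C,T}; cost 1
[col 1] MOU: children MU:{C,T}, O:{T} ∩→ {T}; cost 0
[col 1] BHMNOTU: children BHNT:{C,G}, MOU:{T} ∪→ {C,G,T}; cost 1
[col 2] HT: children H:{G}, T:{G} ∩→ {G}; cost 0
[col 2] BHT: children B:{T}, HT:{G} ∪→ {G,T}; cost 1
[col 2] BHNT: children BHT:{G,T}, N:{G} ∩→ {G}; cost 0
[col 2] MU: children M:{T}, U:{A} ∪→ {A,T}; cost 1
[col 2] MOU: children MU:{A,T}, O:{G} ∪→ {A,G,T}; cost 1
[col 2] BHMNOTU: children BHNT:{G}, MOU:{A,G,T} ∩→ {G}; cost 0
[col 3] HT: children H:{A}, T:{G} ∪→ {A,G}; cost 1
[col 3] BHT: children B:{T}, HT:{A,G} ∪→ {A,G,T}; cost 1
[col 3] BHNT: children BHT:{A,G,T}, N:{G} ∩→ {G}; cost 0
[col 3] MU: children M:{A}, U:{T} ∪→ {A,T}; cost 1
[col 3] MOU: children MU:{A,T}, O:{C} ∪→ {A,C,T}; cost 1
[col 3] BHMNOTU: children BHNT:{G}, MOU:{A,C,T} ∪→ {A,C,G,T}; cost 1
[col 4] HT: children H:{C}, T:{T} ∪→ {C,T}; cost 1
[col 4] BHT: children B:{T}, HT:{C,T} ∩→ {T}; cost 0
[col 4] BHNT: children BHT:{T}, N:{G} ∪→ {G,T}; cost 1
[col 4] MU: children M:{C}, U:{G} ∪→ {C,G}; cost 1
[col 4] MOU: children MU:{C,G}, O:{G} ∩→ {G}; cost 0
[col 4] BHMNOTU: children BHNT:{G,T}, MOU:{G} ∩→ {G}; cost 0
[col 5] HT: children H:{C}, T:{T} ∪→ {C,T}; cost 1
[col 5] BHT: children B:{A}, HT:{C,T} ∪→ {A,C,T}; cost 1
[col 5] BHNT: children BHT:{A,C,T}, N:{T} ∩→ {T}; cost 0
[col 5] MU: children M:{A}, U:{A} ∩→ {A}; cost 0
[col 5] MOU: children MU:{A}, O:{T} ∪→ {A,T}; cost 1
[col 5] BHMNOTU: children BHNT:{T}, MOU:{A,T} ∩→ {T}; cost 0
per-site changes: [4, 4, 3, 5, 3, 3]; total = 22

C,G,T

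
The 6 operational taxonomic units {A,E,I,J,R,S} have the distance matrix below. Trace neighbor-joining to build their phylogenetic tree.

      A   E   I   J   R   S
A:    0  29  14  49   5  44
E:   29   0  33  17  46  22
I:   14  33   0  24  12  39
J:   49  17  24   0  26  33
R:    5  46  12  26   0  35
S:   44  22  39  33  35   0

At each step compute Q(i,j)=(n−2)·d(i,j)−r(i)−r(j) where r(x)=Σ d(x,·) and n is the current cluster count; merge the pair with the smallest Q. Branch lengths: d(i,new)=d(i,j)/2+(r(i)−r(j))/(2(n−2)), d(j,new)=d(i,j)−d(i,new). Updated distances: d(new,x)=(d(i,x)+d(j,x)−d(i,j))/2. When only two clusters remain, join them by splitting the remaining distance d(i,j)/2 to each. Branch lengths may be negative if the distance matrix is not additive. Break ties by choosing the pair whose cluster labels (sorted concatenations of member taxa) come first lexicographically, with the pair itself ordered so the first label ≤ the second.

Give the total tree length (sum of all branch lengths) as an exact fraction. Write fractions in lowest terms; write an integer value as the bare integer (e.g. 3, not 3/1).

iteration 1: select A,R (d=5, Q=-245); attach at lengths (37/8, 3/8); label the merged cluster AR
  updated: d(AR,E)=35, d(AR,I)=21/2, d(AR,J)=35, d(AR,S)=37
iteration 2: select AR,I (d=21/2, Q=-385/2); attach at lengths (85/12, 41/12); label the merged cluster AIR
  updated: d(AIR,E)=115/4, d(AIR,J)=97/4, d(AIR,S)=131/4
iteration 3: select AIR,J (d=97/4, Q=-223/2); attach at lengths (15, 37/4); label the merged cluster AIJR
  updated: d(AIJR,E)=43/4, d(AIJR,S)=83/4
iteration 4: select AIJR,E (d=43/4, Q=-107/2); attach at lengths (19/4, 6); label the merged cluster AEIJR
  updated: d(AEIJR,S)=16
iteration 5: select AEIJR,S (d=16); attach at lengths (8, 8); label the merged cluster AEIJRS
final tree: (((((A:37/8,R:3/8):85/12,I:41/12):15,J:37/4):19/4,E:6):8,S:8)
total length: 133/2

133/2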